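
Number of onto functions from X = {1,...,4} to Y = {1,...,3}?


n = |X| = 4, k = |Y| = 3. Surjections via inclusion-exclusion:
S(n,k) = Σ(-1)^i × C(k,i) × (k-i)^n, i=0 to k
i=0: (-1)^0×C(3,0)×3^4 = 81
i=1: (-1)^1×C(3,1)×2^4 = -48
i=2: (-1)^2×C(3,2)×1^4 = 3
i=3: (-1)^3×C(3,3)×0^4 = 0
Total = 36

Number of surjections = 36


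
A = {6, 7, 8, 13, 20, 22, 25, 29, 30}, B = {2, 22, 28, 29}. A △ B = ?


A △ B = (A \ B) ∪ (B \ A) = elements in exactly one of A or B
A \ B = {6, 7, 8, 13, 20, 25, 30}
B \ A = {2, 28}
A △ B = {2, 6, 7, 8, 13, 20, 25, 28, 30}

A △ B = {2, 6, 7, 8, 13, 20, 25, 28, 30}


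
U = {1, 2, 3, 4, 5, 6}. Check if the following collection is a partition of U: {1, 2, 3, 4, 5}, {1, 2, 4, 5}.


A partition requires: (1) non-empty parts, (2) pairwise disjoint, (3) union = U
Parts: {1, 2, 3, 4, 5}, {1, 2, 4, 5}
Union of parts: {1, 2, 3, 4, 5}
U = {1, 2, 3, 4, 5, 6}
All non-empty? True
Pairwise disjoint? False
Covers U? False

No, not a valid partition


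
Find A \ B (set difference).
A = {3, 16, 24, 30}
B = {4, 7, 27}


A \ B = elements in A but not in B
A = {3, 16, 24, 30}
B = {4, 7, 27}
Remove from A any elements in B
A \ B = {3, 16, 24, 30}

A \ B = {3, 16, 24, 30}


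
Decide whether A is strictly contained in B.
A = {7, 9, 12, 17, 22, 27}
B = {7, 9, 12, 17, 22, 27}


A ⊂ B requires: A ⊆ B AND A ≠ B.
A ⊆ B? Yes
A = B? Yes
A = B, so A is not a PROPER subset.

No, A is not a proper subset of B


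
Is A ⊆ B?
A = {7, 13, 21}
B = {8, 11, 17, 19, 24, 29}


A ⊆ B means every element of A is in B.
Elements in A not in B: {7, 13, 21}
So A ⊄ B.

No, A ⊄ B


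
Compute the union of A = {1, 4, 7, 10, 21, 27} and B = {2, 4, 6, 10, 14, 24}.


A ∪ B = all elements in A or B (or both)
A = {1, 4, 7, 10, 21, 27}
B = {2, 4, 6, 10, 14, 24}
A ∪ B = {1, 2, 4, 6, 7, 10, 14, 21, 24, 27}

A ∪ B = {1, 2, 4, 6, 7, 10, 14, 21, 24, 27}


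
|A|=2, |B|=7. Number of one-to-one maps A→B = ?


An injection sends each of |A| = 2 inputs to a distinct output in B.
# injections = |B|·(|B|-1)·…·(|B|-|A|+1) = 7! / (7 - 2)!
= 7 × 6
= 42

Number of injections = 42


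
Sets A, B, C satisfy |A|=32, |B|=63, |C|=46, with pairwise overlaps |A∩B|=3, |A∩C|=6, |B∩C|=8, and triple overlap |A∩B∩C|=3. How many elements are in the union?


|A∪B∪C| = |A|+|B|+|C| - |A∩B|-|A∩C|-|B∩C| + |A∩B∩C|
= 32+63+46 - 3-6-8 + 3
= 141 - 17 + 3
= 127

|A ∪ B ∪ C| = 127


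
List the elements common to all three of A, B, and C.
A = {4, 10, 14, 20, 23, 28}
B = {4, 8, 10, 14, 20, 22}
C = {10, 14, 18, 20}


A ∩ B = {4, 10, 14, 20}
(A ∩ B) ∩ C = {10, 14, 20}

A ∩ B ∩ C = {10, 14, 20}


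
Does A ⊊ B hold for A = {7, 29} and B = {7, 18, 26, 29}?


A ⊂ B requires: A ⊆ B AND A ≠ B.
A ⊆ B? Yes
A = B? No
A ⊂ B: Yes (A is a proper subset of B)

Yes, A ⊂ B


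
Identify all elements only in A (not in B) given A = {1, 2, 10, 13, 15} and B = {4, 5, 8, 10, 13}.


A = {1, 2, 10, 13, 15}
B = {4, 5, 8, 10, 13}
Region: only in A (not in B)
Elements: {1, 2, 15}

Elements only in A (not in B): {1, 2, 15}


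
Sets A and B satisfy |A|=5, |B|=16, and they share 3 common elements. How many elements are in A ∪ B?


|A ∪ B| = |A| + |B| - |A ∩ B|
= 5 + 16 - 3
= 18

|A ∪ B| = 18


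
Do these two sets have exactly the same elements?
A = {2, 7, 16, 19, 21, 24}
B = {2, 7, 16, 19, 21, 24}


Two sets are equal iff they have exactly the same elements.
A = {2, 7, 16, 19, 21, 24}
B = {2, 7, 16, 19, 21, 24}
Same elements → A = B

Yes, A = B


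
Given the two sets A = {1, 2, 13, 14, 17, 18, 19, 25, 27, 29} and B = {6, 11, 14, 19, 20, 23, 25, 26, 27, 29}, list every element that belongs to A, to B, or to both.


A ∪ B = all elements in A or B (or both)
A = {1, 2, 13, 14, 17, 18, 19, 25, 27, 29}
B = {6, 11, 14, 19, 20, 23, 25, 26, 27, 29}
A ∪ B = {1, 2, 6, 11, 13, 14, 17, 18, 19, 20, 23, 25, 26, 27, 29}

A ∪ B = {1, 2, 6, 11, 13, 14, 17, 18, 19, 20, 23, 25, 26, 27, 29}


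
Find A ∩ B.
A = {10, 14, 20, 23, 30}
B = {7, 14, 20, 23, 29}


A ∩ B = elements in both A and B
A = {10, 14, 20, 23, 30}
B = {7, 14, 20, 23, 29}
A ∩ B = {14, 20, 23}

A ∩ B = {14, 20, 23}


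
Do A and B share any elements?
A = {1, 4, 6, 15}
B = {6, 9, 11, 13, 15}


Disjoint means A ∩ B = ∅.
A ∩ B = {6, 15}
A ∩ B ≠ ∅, so A and B are NOT disjoint.

Yes — A and B share the element(s) of A ∩ B = {6, 15}, so they are not disjoint


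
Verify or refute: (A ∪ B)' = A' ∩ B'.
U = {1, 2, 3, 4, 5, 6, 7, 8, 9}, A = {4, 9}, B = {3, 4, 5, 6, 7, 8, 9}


LHS: A ∪ B = {3, 4, 5, 6, 7, 8, 9}
(A ∪ B)' = U \ (A ∪ B) = {1, 2}
A' = {1, 2, 3, 5, 6, 7, 8}, B' = {1, 2}
Claimed RHS: A' ∩ B' = {1, 2}
Identity is VALID: LHS = RHS = {1, 2} ✓

Identity is valid. (A ∪ B)' = A' ∩ B' = {1, 2}


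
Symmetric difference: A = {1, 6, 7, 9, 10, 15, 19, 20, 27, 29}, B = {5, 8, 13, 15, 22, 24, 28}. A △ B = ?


A △ B = (A \ B) ∪ (B \ A) = elements in exactly one of A or B
A \ B = {1, 6, 7, 9, 10, 19, 20, 27, 29}
B \ A = {5, 8, 13, 22, 24, 28}
A △ B = {1, 5, 6, 7, 8, 9, 10, 13, 19, 20, 22, 24, 27, 28, 29}

A △ B = {1, 5, 6, 7, 8, 9, 10, 13, 19, 20, 22, 24, 27, 28, 29}


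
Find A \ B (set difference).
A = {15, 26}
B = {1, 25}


A \ B = elements in A but not in B
A = {15, 26}
B = {1, 25}
Remove from A any elements in B
A \ B = {15, 26}

A \ B = {15, 26}


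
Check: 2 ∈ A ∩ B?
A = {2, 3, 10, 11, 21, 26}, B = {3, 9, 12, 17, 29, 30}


A = {2, 3, 10, 11, 21, 26}, B = {3, 9, 12, 17, 29, 30}
A ∩ B = elements in both A and B
A ∩ B = {3}
Checking if 2 ∈ A ∩ B
2 is not in A ∩ B → False

2 ∉ A ∩ B


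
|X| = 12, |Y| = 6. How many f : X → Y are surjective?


n = |X| = 12, k = |Y| = 6. Surjections via inclusion-exclusion:
S(n,k) = Σ(-1)^i × C(k,i) × (k-i)^n, i=0 to k
i=0: (-1)^0×C(6,0)×6^12 = 2176782336
i=1: (-1)^1×C(6,1)×5^12 = -1464843750
i=2: (-1)^2×C(6,2)×4^12 = 251658240
i=3: (-1)^3×C(6,3)×3^12 = -10628820
i=4: (-1)^4×C(6,4)×2^12 = 61440
i=5: (-1)^5×C(6,5)×1^12 = -6
i=6: (-1)^6×C(6,6)×0^12 = 0
Total = 953029440

Number of surjections = 953029440


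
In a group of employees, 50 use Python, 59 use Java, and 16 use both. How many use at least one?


|A ∪ B| = |A| + |B| - |A ∩ B|
= 50 + 59 - 16
= 93

|A ∪ B| = 93


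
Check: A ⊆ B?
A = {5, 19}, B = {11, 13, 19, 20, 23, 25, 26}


A ⊆ B means every element of A is in B.
Elements in A not in B: {5}
So A ⊄ B.

No, A ⊄ B


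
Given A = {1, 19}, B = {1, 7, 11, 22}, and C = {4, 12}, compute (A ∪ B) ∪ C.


A ∪ B = {1, 7, 11, 19, 22}
(A ∪ B) ∪ C = {1, 4, 7, 11, 12, 19, 22}

A ∪ B ∪ C = {1, 4, 7, 11, 12, 19, 22}


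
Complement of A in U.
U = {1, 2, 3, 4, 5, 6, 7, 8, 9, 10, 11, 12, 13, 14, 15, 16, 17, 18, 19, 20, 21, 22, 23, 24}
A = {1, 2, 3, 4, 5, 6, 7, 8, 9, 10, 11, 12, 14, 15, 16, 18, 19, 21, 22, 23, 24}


Aᶜ = U \ A = elements in U but not in A
U = {1, 2, 3, 4, 5, 6, 7, 8, 9, 10, 11, 12, 13, 14, 15, 16, 17, 18, 19, 20, 21, 22, 23, 24}
A = {1, 2, 3, 4, 5, 6, 7, 8, 9, 10, 11, 12, 14, 15, 16, 18, 19, 21, 22, 23, 24}
Aᶜ = {13, 17, 20}

Aᶜ = {13, 17, 20}


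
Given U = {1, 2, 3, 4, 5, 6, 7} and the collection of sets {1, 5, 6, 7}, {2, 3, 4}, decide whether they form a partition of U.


A partition requires: (1) non-empty parts, (2) pairwise disjoint, (3) union = U
Parts: {1, 5, 6, 7}, {2, 3, 4}
Union of parts: {1, 2, 3, 4, 5, 6, 7}
U = {1, 2, 3, 4, 5, 6, 7}
All non-empty? True
Pairwise disjoint? True
Covers U? True

Yes, valid partition


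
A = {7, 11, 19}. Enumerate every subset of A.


|A| = 3, so |P(A)| = 2^3 = 8
Enumerate subsets by cardinality (0 to 3):
∅, {7}, {11}, {19}, {7, 11}, {7, 19}, {11, 19}, {7, 11, 19}

P(A) has 8 subsets: ∅, {7}, {11}, {19}, {7, 11}, {7, 19}, {11, 19}, {7, 11, 19}


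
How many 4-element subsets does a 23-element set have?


C(n,k) = n! / (k!(n-k)!)
C(23,4) = 23! / (4!19!)
= 8855

C(23,4) = 8855


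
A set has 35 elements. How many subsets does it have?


Number of subsets = 2^n
= 2^35
= 34359738368

|P(A)| = 34359738368


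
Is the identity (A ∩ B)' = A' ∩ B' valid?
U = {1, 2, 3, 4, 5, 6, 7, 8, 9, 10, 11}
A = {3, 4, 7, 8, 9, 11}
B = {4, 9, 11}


LHS: A ∩ B = {4, 9, 11}
(A ∩ B)' = U \ (A ∩ B) = {1, 2, 3, 5, 6, 7, 8, 10}
A' = {1, 2, 5, 6, 10}, B' = {1, 2, 3, 5, 6, 7, 8, 10}
Claimed RHS: A' ∩ B' = {1, 2, 5, 6, 10}
Identity is INVALID: LHS = {1, 2, 3, 5, 6, 7, 8, 10} but the RHS claimed here equals {1, 2, 5, 6, 10}. The correct form is (A ∩ B)' = A' ∪ B'.

Identity is invalid: (A ∩ B)' = {1, 2, 3, 5, 6, 7, 8, 10} but A' ∩ B' = {1, 2, 5, 6, 10}. The correct De Morgan law is (A ∩ B)' = A' ∪ B'.


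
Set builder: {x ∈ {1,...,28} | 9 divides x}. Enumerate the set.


Checking each candidate:
Condition: multiples of 9 in {1,...,28}
Result = {9, 18, 27}

{9, 18, 27}


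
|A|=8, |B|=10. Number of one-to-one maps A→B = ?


An injection sends each of |A| = 8 inputs to a distinct output in B.
# injections = |B|·(|B|-1)·…·(|B|-|A|+1) = 10! / (10 - 8)!
= 10 × 9 × 8 × 7 × 6 × 5 × 4 × 3
= 1814400

Number of injections = 1814400


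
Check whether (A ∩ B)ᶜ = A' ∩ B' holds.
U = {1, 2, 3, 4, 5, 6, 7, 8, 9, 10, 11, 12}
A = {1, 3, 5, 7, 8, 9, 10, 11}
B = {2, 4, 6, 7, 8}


LHS: A ∩ B = {7, 8}
(A ∩ B)' = U \ (A ∩ B) = {1, 2, 3, 4, 5, 6, 9, 10, 11, 12}
A' = {2, 4, 6, 12}, B' = {1, 3, 5, 9, 10, 11, 12}
Claimed RHS: A' ∩ B' = {12}
Identity is INVALID: LHS = {1, 2, 3, 4, 5, 6, 9, 10, 11, 12} but the RHS claimed here equals {12}. The correct form is (A ∩ B)' = A' ∪ B'.

Identity is invalid: (A ∩ B)' = {1, 2, 3, 4, 5, 6, 9, 10, 11, 12} but A' ∩ B' = {12}. The correct De Morgan law is (A ∩ B)' = A' ∪ B'.


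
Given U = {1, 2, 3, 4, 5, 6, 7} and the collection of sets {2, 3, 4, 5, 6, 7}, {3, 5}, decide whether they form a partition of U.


A partition requires: (1) non-empty parts, (2) pairwise disjoint, (3) union = U
Parts: {2, 3, 4, 5, 6, 7}, {3, 5}
Union of parts: {2, 3, 4, 5, 6, 7}
U = {1, 2, 3, 4, 5, 6, 7}
All non-empty? True
Pairwise disjoint? False
Covers U? False

No, not a valid partition


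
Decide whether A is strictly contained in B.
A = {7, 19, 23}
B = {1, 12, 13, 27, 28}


A ⊂ B requires: A ⊆ B AND A ≠ B.
A ⊆ B? No
A ⊄ B, so A is not a proper subset.

No, A is not a proper subset of B


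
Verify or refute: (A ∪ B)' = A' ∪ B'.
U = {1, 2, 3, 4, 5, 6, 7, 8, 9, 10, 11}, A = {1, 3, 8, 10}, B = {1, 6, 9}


LHS: A ∪ B = {1, 3, 6, 8, 9, 10}
(A ∪ B)' = U \ (A ∪ B) = {2, 4, 5, 7, 11}
A' = {2, 4, 5, 6, 7, 9, 11}, B' = {2, 3, 4, 5, 7, 8, 10, 11}
Claimed RHS: A' ∪ B' = {2, 3, 4, 5, 6, 7, 8, 9, 10, 11}
Identity is INVALID: LHS = {2, 4, 5, 7, 11} but the RHS claimed here equals {2, 3, 4, 5, 6, 7, 8, 9, 10, 11}. The correct form is (A ∪ B)' = A' ∩ B'.

Identity is invalid: (A ∪ B)' = {2, 4, 5, 7, 11} but A' ∪ B' = {2, 3, 4, 5, 6, 7, 8, 9, 10, 11}. The correct De Morgan law is (A ∪ B)' = A' ∩ B'.


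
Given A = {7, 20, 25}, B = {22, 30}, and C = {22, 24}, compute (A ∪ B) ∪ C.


A ∪ B = {7, 20, 22, 25, 30}
(A ∪ B) ∪ C = {7, 20, 22, 24, 25, 30}

A ∪ B ∪ C = {7, 20, 22, 24, 25, 30}


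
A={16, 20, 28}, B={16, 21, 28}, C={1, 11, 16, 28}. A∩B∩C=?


A ∩ B = {16, 28}
(A ∩ B) ∩ C = {16, 28}

A ∩ B ∩ C = {16, 28}


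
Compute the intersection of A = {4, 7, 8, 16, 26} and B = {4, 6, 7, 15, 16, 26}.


A ∩ B = elements in both A and B
A = {4, 7, 8, 16, 26}
B = {4, 6, 7, 15, 16, 26}
A ∩ B = {4, 7, 16, 26}

A ∩ B = {4, 7, 16, 26}


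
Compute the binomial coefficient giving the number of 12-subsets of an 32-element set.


C(n,k) = n! / (k!(n-k)!)
C(32,12) = 32! / (12!20!)
= 225792840

C(32,12) = 225792840


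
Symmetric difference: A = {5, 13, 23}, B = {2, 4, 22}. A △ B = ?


A △ B = (A \ B) ∪ (B \ A) = elements in exactly one of A or B
A \ B = {5, 13, 23}
B \ A = {2, 4, 22}
A △ B = {2, 4, 5, 13, 22, 23}

A △ B = {2, 4, 5, 13, 22, 23}


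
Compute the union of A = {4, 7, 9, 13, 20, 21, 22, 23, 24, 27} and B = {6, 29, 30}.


A ∪ B = all elements in A or B (or both)
A = {4, 7, 9, 13, 20, 21, 22, 23, 24, 27}
B = {6, 29, 30}
A ∪ B = {4, 6, 7, 9, 13, 20, 21, 22, 23, 24, 27, 29, 30}

A ∪ B = {4, 6, 7, 9, 13, 20, 21, 22, 23, 24, 27, 29, 30}


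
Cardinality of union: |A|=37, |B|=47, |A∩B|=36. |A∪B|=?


|A ∪ B| = |A| + |B| - |A ∩ B|
= 37 + 47 - 36
= 48

|A ∪ B| = 48


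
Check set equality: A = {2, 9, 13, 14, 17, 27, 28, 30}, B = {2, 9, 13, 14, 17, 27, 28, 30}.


Two sets are equal iff they have exactly the same elements.
A = {2, 9, 13, 14, 17, 27, 28, 30}
B = {2, 9, 13, 14, 17, 27, 28, 30}
Same elements → A = B

Yes, A = B


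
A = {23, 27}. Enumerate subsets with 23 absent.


A subset of A that omits 23 is a subset of A \ {23}, so there are 2^(n-1) = 2^1 = 2 of them.
Subsets excluding 23: ∅, {27}

Subsets excluding 23 (2 total): ∅, {27}


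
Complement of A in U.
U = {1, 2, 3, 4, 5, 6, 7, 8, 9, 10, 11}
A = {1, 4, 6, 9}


Aᶜ = U \ A = elements in U but not in A
U = {1, 2, 3, 4, 5, 6, 7, 8, 9, 10, 11}
A = {1, 4, 6, 9}
Aᶜ = {2, 3, 5, 7, 8, 10, 11}

Aᶜ = {2, 3, 5, 7, 8, 10, 11}


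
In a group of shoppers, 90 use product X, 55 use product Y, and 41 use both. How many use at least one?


|A ∪ B| = |A| + |B| - |A ∩ B|
= 90 + 55 - 41
= 104

|A ∪ B| = 104


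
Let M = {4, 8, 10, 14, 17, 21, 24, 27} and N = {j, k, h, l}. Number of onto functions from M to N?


n = |M| = 8, k = |N| = 4. Surjections via inclusion-exclusion:
S(n,k) = Σ(-1)^i × C(k,i) × (k-i)^n, i=0 to k
i=0: (-1)^0×C(4,0)×4^8 = 65536
i=1: (-1)^1×C(4,1)×3^8 = -26244
i=2: (-1)^2×C(4,2)×2^8 = 1536
i=3: (-1)^3×C(4,3)×1^8 = -4
i=4: (-1)^4×C(4,4)×0^8 = 0
Total = 40824

Number of surjections = 40824


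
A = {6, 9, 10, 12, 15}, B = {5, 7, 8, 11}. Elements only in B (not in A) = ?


A = {6, 9, 10, 12, 15}
B = {5, 7, 8, 11}
Region: only in B (not in A)
Elements: {5, 7, 8, 11}

Elements only in B (not in A): {5, 7, 8, 11}


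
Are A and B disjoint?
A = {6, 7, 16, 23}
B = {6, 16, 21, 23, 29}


Disjoint means A ∩ B = ∅.
A ∩ B = {6, 16, 23}
A ∩ B ≠ ∅, so A and B are NOT disjoint.

No, A and B are not disjoint (A ∩ B = {6, 16, 23})


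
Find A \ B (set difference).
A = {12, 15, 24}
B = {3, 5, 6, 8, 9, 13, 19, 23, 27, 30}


A \ B = elements in A but not in B
A = {12, 15, 24}
B = {3, 5, 6, 8, 9, 13, 19, 23, 27, 30}
Remove from A any elements in B
A \ B = {12, 15, 24}

A \ B = {12, 15, 24}


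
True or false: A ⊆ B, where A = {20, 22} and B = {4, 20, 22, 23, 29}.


A ⊆ B means every element of A is in B.
All elements of A are in B.
So A ⊆ B.

Yes, A ⊆ B


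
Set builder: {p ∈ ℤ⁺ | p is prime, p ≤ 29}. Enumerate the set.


Checking each candidate:
Condition: primes ≤ 29
Result = {2, 3, 5, 7, 11, 13, 17, 19, 23, 29}

{2, 3, 5, 7, 11, 13, 17, 19, 23, 29}


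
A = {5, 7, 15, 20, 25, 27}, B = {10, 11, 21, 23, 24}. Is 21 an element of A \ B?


A = {5, 7, 15, 20, 25, 27}, B = {10, 11, 21, 23, 24}
A \ B = elements in A but not in B
A \ B = {5, 7, 15, 20, 25, 27}
Checking if 21 ∈ A \ B
21 is not in A \ B → False

21 ∉ A \ B


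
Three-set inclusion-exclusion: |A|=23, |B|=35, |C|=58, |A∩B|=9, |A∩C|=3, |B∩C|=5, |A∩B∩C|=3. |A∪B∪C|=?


|A∪B∪C| = |A|+|B|+|C| - |A∩B|-|A∩C|-|B∩C| + |A∩B∩C|
= 23+35+58 - 9-3-5 + 3
= 116 - 17 + 3
= 102

|A ∪ B ∪ C| = 102


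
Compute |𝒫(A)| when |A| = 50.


Number of subsets = 2^n
= 2^50
= 1125899906842624

|P(A)| = 1125899906842624


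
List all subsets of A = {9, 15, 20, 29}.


|A| = 4, so |P(A)| = 2^4 = 16
Enumerate subsets by cardinality (0 to 4):
∅, {9}, {15}, {20}, {29}, {9, 15}, {9, 20}, {9, 29}, {15, 20}, {15, 29}, {20, 29}, {9, 15, 20}, {9, 15, 29}, {9, 20, 29}, {15, 20, 29}, {9, 15, 20, 29}

P(A) has 16 subsets: ∅, {9}, {15}, {20}, {29}, {9, 15}, {9, 20}, {9, 29}, {15, 20}, {15, 29}, {20, 29}, {9, 15, 20}, {9, 15, 29}, {9, 20, 29}, {15, 20, 29}, {9, 15, 20, 29}


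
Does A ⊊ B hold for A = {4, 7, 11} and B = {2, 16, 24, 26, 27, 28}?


A ⊂ B requires: A ⊆ B AND A ≠ B.
A ⊆ B? No
A ⊄ B, so A is not a proper subset.

No, A is not a proper subset of B


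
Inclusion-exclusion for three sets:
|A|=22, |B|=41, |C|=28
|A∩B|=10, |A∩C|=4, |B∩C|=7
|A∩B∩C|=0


|A∪B∪C| = |A|+|B|+|C| - |A∩B|-|A∩C|-|B∩C| + |A∩B∩C|
= 22+41+28 - 10-4-7 + 0
= 91 - 21 + 0
= 70

|A ∪ B ∪ C| = 70


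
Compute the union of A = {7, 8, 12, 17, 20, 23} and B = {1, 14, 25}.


A ∪ B = all elements in A or B (or both)
A = {7, 8, 12, 17, 20, 23}
B = {1, 14, 25}
A ∪ B = {1, 7, 8, 12, 14, 17, 20, 23, 25}

A ∪ B = {1, 7, 8, 12, 14, 17, 20, 23, 25}


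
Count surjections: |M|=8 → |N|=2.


n = |M| = 8, k = |N| = 2. Surjections via inclusion-exclusion:
S(n,k) = Σ(-1)^i × C(k,i) × (k-i)^n, i=0 to k
i=0: (-1)^0×C(2,0)×2^8 = 256
i=1: (-1)^1×C(2,1)×1^8 = -2
i=2: (-1)^2×C(2,2)×0^8 = 0
Total = 254

Number of surjections = 254


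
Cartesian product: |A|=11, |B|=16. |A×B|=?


|A × B| = |A| × |B|
= 11 × 16
= 176

|A × B| = 176


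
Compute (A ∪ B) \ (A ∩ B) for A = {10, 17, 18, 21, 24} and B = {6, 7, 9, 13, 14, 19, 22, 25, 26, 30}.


A △ B = (A \ B) ∪ (B \ A) = elements in exactly one of A or B
A \ B = {10, 17, 18, 21, 24}
B \ A = {6, 7, 9, 13, 14, 19, 22, 25, 26, 30}
A △ B = {6, 7, 9, 10, 13, 14, 17, 18, 19, 21, 22, 24, 25, 26, 30}

A △ B = {6, 7, 9, 10, 13, 14, 17, 18, 19, 21, 22, 24, 25, 26, 30}


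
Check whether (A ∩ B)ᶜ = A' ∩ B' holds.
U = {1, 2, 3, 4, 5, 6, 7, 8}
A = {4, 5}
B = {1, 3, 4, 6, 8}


LHS: A ∩ B = {4}
(A ∩ B)' = U \ (A ∩ B) = {1, 2, 3, 5, 6, 7, 8}
A' = {1, 2, 3, 6, 7, 8}, B' = {2, 5, 7}
Claimed RHS: A' ∩ B' = {2, 7}
Identity is INVALID: LHS = {1, 2, 3, 5, 6, 7, 8} but the RHS claimed here equals {2, 7}. The correct form is (A ∩ B)' = A' ∪ B'.

Identity is invalid: (A ∩ B)' = {1, 2, 3, 5, 6, 7, 8} but A' ∩ B' = {2, 7}. The correct De Morgan law is (A ∩ B)' = A' ∪ B'.


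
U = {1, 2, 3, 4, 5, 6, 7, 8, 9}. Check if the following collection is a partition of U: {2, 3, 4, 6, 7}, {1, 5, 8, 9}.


A partition requires: (1) non-empty parts, (2) pairwise disjoint, (3) union = U
Parts: {2, 3, 4, 6, 7}, {1, 5, 8, 9}
Union of parts: {1, 2, 3, 4, 5, 6, 7, 8, 9}
U = {1, 2, 3, 4, 5, 6, 7, 8, 9}
All non-empty? True
Pairwise disjoint? True
Covers U? True

Yes, valid partition


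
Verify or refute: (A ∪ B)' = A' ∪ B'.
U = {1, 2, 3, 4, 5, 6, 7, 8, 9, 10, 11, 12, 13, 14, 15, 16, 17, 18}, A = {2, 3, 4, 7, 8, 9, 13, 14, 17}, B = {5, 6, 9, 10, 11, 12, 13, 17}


LHS: A ∪ B = {2, 3, 4, 5, 6, 7, 8, 9, 10, 11, 12, 13, 14, 17}
(A ∪ B)' = U \ (A ∪ B) = {1, 15, 16, 18}
A' = {1, 5, 6, 10, 11, 12, 15, 16, 18}, B' = {1, 2, 3, 4, 7, 8, 14, 15, 16, 18}
Claimed RHS: A' ∪ B' = {1, 2, 3, 4, 5, 6, 7, 8, 10, 11, 12, 14, 15, 16, 18}
Identity is INVALID: LHS = {1, 15, 16, 18} but the RHS claimed here equals {1, 2, 3, 4, 5, 6, 7, 8, 10, 11, 12, 14, 15, 16, 18}. The correct form is (A ∪ B)' = A' ∩ B'.

Identity is invalid: (A ∪ B)' = {1, 15, 16, 18} but A' ∪ B' = {1, 2, 3, 4, 5, 6, 7, 8, 10, 11, 12, 14, 15, 16, 18}. The correct De Morgan law is (A ∪ B)' = A' ∩ B'.


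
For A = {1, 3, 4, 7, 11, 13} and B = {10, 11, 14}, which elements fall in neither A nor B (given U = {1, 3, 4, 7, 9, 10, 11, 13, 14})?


A = {1, 3, 4, 7, 11, 13}
B = {10, 11, 14}
Region: in neither A nor B (given U = {1, 3, 4, 7, 9, 10, 11, 13, 14})
Elements: {9}

Elements in neither A nor B (given U = {1, 3, 4, 7, 9, 10, 11, 13, 14}): {9}


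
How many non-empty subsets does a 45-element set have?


Total subsets = 2^n = 2^45 = 35184372088832
Non-empty subsets exclude the empty set: 2^n - 1
= 35184372088832 - 1
= 35184372088831

Number of non-empty subsets = 35184372088831


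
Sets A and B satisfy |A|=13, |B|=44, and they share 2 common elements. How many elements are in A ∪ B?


|A ∪ B| = |A| + |B| - |A ∩ B|
= 13 + 44 - 2
= 55

|A ∪ B| = 55


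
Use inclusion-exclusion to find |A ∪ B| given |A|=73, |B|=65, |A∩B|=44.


|A ∪ B| = |A| + |B| - |A ∩ B|
= 73 + 65 - 44
= 94

|A ∪ B| = 94


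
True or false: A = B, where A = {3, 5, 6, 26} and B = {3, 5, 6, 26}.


Two sets are equal iff they have exactly the same elements.
A = {3, 5, 6, 26}
B = {3, 5, 6, 26}
Same elements → A = B

Yes, A = B


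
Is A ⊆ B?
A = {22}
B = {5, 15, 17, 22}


A ⊆ B means every element of A is in B.
All elements of A are in B.
So A ⊆ B.

Yes, A ⊆ B


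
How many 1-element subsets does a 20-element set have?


C(n,k) = n! / (k!(n-k)!)
C(20,1) = 20! / (1!19!)
= 20

C(20,1) = 20


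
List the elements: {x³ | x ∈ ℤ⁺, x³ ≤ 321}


Checking each candidate:
Condition: positive perfect cubes ≤ 321
Result = {1, 8, 27, 64, 125, 216}

{1, 8, 27, 64, 125, 216}


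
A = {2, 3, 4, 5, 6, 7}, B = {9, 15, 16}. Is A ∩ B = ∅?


Disjoint means A ∩ B = ∅.
A ∩ B = ∅
A ∩ B = ∅, so A and B are disjoint.

Yes, A and B are disjoint


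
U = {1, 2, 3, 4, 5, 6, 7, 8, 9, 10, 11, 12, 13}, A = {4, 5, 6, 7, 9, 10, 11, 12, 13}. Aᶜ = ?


Aᶜ = U \ A = elements in U but not in A
U = {1, 2, 3, 4, 5, 6, 7, 8, 9, 10, 11, 12, 13}
A = {4, 5, 6, 7, 9, 10, 11, 12, 13}
Aᶜ = {1, 2, 3, 8}

Aᶜ = {1, 2, 3, 8}


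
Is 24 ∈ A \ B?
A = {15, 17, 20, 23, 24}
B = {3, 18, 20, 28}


A = {15, 17, 20, 23, 24}, B = {3, 18, 20, 28}
A \ B = elements in A but not in B
A \ B = {15, 17, 23, 24}
Checking if 24 ∈ A \ B
24 is in A \ B → True

24 ∈ A \ B


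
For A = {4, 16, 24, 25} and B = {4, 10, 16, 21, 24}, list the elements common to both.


A ∩ B = elements in both A and B
A = {4, 16, 24, 25}
B = {4, 10, 16, 21, 24}
A ∩ B = {4, 16, 24}

A ∩ B = {4, 16, 24}


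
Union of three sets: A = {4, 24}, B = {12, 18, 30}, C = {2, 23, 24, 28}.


A ∪ B = {4, 12, 18, 24, 30}
(A ∪ B) ∪ C = {2, 4, 12, 18, 23, 24, 28, 30}

A ∪ B ∪ C = {2, 4, 12, 18, 23, 24, 28, 30}


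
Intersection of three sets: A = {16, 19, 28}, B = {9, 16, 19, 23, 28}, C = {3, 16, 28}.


A ∩ B = {16, 19, 28}
(A ∩ B) ∩ C = {16, 28}

A ∩ B ∩ C = {16, 28}


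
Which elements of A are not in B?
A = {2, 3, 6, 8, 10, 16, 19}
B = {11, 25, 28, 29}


A \ B = elements in A but not in B
A = {2, 3, 6, 8, 10, 16, 19}
B = {11, 25, 28, 29}
Remove from A any elements in B
A \ B = {2, 3, 6, 8, 10, 16, 19}

A \ B = {2, 3, 6, 8, 10, 16, 19}


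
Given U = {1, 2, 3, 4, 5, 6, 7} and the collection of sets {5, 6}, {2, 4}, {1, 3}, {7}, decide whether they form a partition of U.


A partition requires: (1) non-empty parts, (2) pairwise disjoint, (3) union = U
Parts: {5, 6}, {2, 4}, {1, 3}, {7}
Union of parts: {1, 2, 3, 4, 5, 6, 7}
U = {1, 2, 3, 4, 5, 6, 7}
All non-empty? True
Pairwise disjoint? True
Covers U? True

Yes, valid partition


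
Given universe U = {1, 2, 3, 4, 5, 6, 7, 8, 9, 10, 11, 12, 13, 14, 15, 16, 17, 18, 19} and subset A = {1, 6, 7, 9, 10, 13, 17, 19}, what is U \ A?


Aᶜ = U \ A = elements in U but not in A
U = {1, 2, 3, 4, 5, 6, 7, 8, 9, 10, 11, 12, 13, 14, 15, 16, 17, 18, 19}
A = {1, 6, 7, 9, 10, 13, 17, 19}
Aᶜ = {2, 3, 4, 5, 8, 11, 12, 14, 15, 16, 18}

Aᶜ = {2, 3, 4, 5, 8, 11, 12, 14, 15, 16, 18}


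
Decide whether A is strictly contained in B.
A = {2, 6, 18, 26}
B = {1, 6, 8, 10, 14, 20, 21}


A ⊂ B requires: A ⊆ B AND A ≠ B.
A ⊆ B? No
A ⊄ B, so A is not a proper subset.

No, A is not a proper subset of B


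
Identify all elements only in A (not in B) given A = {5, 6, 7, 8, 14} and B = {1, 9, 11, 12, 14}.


A = {5, 6, 7, 8, 14}
B = {1, 9, 11, 12, 14}
Region: only in A (not in B)
Elements: {5, 6, 7, 8}

Elements only in A (not in B): {5, 6, 7, 8}


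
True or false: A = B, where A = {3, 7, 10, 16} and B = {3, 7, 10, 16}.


Two sets are equal iff they have exactly the same elements.
A = {3, 7, 10, 16}
B = {3, 7, 10, 16}
Same elements → A = B

Yes, A = B


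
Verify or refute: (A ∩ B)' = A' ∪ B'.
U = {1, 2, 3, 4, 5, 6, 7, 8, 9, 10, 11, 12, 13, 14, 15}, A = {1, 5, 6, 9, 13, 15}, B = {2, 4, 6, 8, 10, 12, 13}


LHS: A ∩ B = {6, 13}
(A ∩ B)' = U \ (A ∩ B) = {1, 2, 3, 4, 5, 7, 8, 9, 10, 11, 12, 14, 15}
A' = {2, 3, 4, 7, 8, 10, 11, 12, 14}, B' = {1, 3, 5, 7, 9, 11, 14, 15}
Claimed RHS: A' ∪ B' = {1, 2, 3, 4, 5, 7, 8, 9, 10, 11, 12, 14, 15}
Identity is VALID: LHS = RHS = {1, 2, 3, 4, 5, 7, 8, 9, 10, 11, 12, 14, 15} ✓

Identity is valid. (A ∩ B)' = A' ∪ B' = {1, 2, 3, 4, 5, 7, 8, 9, 10, 11, 12, 14, 15}


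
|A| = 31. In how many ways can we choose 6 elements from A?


C(n,k) = n! / (k!(n-k)!)
C(31,6) = 31! / (6!25!)
= 736281

C(31,6) = 736281


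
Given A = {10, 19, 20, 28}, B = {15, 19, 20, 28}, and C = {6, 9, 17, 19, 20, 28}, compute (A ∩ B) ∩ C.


A ∩ B = {19, 20, 28}
(A ∩ B) ∩ C = {19, 20, 28}

A ∩ B ∩ C = {19, 20, 28}


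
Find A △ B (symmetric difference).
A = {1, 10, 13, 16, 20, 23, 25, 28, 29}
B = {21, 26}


A △ B = (A \ B) ∪ (B \ A) = elements in exactly one of A or B
A \ B = {1, 10, 13, 16, 20, 23, 25, 28, 29}
B \ A = {21, 26}
A △ B = {1, 10, 13, 16, 20, 21, 23, 25, 26, 28, 29}

A △ B = {1, 10, 13, 16, 20, 21, 23, 25, 26, 28, 29}


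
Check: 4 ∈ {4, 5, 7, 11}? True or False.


A = {4, 5, 7, 11}
Checking if 4 is in A
4 is in A → True

4 ∈ A


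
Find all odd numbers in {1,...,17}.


Checking each candidate:
Condition: odd numbers in {1,...,17}
Result = {1, 3, 5, 7, 9, 11, 13, 15, 17}

{1, 3, 5, 7, 9, 11, 13, 15, 17}


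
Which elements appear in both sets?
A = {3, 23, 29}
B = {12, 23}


A ∩ B = elements in both A and B
A = {3, 23, 29}
B = {12, 23}
A ∩ B = {23}

A ∩ B = {23}


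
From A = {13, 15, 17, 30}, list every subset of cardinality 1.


|A| = 4, so A has C(4,1) = 4 subsets of size 1.
Enumerate by choosing 1 elements from A at a time:
{13}, {15}, {17}, {30}

1-element subsets (4 total): {13}, {15}, {17}, {30}


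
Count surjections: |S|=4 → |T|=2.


n = |S| = 4, k = |T| = 2. Surjections via inclusion-exclusion:
S(n,k) = Σ(-1)^i × C(k,i) × (k-i)^n, i=0 to k
i=0: (-1)^0×C(2,0)×2^4 = 16
i=1: (-1)^1×C(2,1)×1^4 = -2
i=2: (-1)^2×C(2,2)×0^4 = 0
Total = 14

Number of surjections = 14


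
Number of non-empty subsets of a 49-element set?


Total subsets = 2^n = 2^49 = 562949953421312
Non-empty subsets exclude the empty set: 2^n - 1
= 562949953421312 - 1
= 562949953421311

Number of non-empty subsets = 562949953421311


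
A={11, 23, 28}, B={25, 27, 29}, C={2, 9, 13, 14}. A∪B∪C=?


A ∪ B = {11, 23, 25, 27, 28, 29}
(A ∪ B) ∪ C = {2, 9, 11, 13, 14, 23, 25, 27, 28, 29}

A ∪ B ∪ C = {2, 9, 11, 13, 14, 23, 25, 27, 28, 29}


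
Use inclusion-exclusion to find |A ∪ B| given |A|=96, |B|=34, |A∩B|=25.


|A ∪ B| = |A| + |B| - |A ∩ B|
= 96 + 34 - 25
= 105

|A ∪ B| = 105


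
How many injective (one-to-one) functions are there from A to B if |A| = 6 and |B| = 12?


An injection sends each of |A| = 6 inputs to a distinct output in B.
# injections = |B|·(|B|-1)·…·(|B|-|A|+1) = 12! / (12 - 6)!
= 12 × 11 × 10 × 9 × 8 × 7
= 665280

Number of injections = 665280


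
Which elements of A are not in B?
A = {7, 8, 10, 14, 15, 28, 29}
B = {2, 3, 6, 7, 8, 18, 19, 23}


A \ B = elements in A but not in B
A = {7, 8, 10, 14, 15, 28, 29}
B = {2, 3, 6, 7, 8, 18, 19, 23}
Remove from A any elements in B
A \ B = {10, 14, 15, 28, 29}

A \ B = {10, 14, 15, 28, 29}


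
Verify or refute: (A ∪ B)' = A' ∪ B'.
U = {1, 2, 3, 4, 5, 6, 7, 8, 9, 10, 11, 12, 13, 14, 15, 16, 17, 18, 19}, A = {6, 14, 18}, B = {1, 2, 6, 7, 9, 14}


LHS: A ∪ B = {1, 2, 6, 7, 9, 14, 18}
(A ∪ B)' = U \ (A ∪ B) = {3, 4, 5, 8, 10, 11, 12, 13, 15, 16, 17, 19}
A' = {1, 2, 3, 4, 5, 7, 8, 9, 10, 11, 12, 13, 15, 16, 17, 19}, B' = {3, 4, 5, 8, 10, 11, 12, 13, 15, 16, 17, 18, 19}
Claimed RHS: A' ∪ B' = {1, 2, 3, 4, 5, 7, 8, 9, 10, 11, 12, 13, 15, 16, 17, 18, 19}
Identity is INVALID: LHS = {3, 4, 5, 8, 10, 11, 12, 13, 15, 16, 17, 19} but the RHS claimed here equals {1, 2, 3, 4, 5, 7, 8, 9, 10, 11, 12, 13, 15, 16, 17, 18, 19}. The correct form is (A ∪ B)' = A' ∩ B'.

Identity is invalid: (A ∪ B)' = {3, 4, 5, 8, 10, 11, 12, 13, 15, 16, 17, 19} but A' ∪ B' = {1, 2, 3, 4, 5, 7, 8, 9, 10, 11, 12, 13, 15, 16, 17, 18, 19}. The correct De Morgan law is (A ∪ B)' = A' ∩ B'.


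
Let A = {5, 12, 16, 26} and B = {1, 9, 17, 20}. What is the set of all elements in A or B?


A ∪ B = all elements in A or B (or both)
A = {5, 12, 16, 26}
B = {1, 9, 17, 20}
A ∪ B = {1, 5, 9, 12, 16, 17, 20, 26}

A ∪ B = {1, 5, 9, 12, 16, 17, 20, 26}


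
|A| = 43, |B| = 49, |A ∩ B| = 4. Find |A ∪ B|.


|A ∪ B| = |A| + |B| - |A ∩ B|
= 43 + 49 - 4
= 88

|A ∪ B| = 88


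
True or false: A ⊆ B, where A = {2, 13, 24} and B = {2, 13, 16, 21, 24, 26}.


A ⊆ B means every element of A is in B.
All elements of A are in B.
So A ⊆ B.

Yes, A ⊆ B


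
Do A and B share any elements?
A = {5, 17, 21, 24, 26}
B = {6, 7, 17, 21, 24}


Disjoint means A ∩ B = ∅.
A ∩ B = {17, 21, 24}
A ∩ B ≠ ∅, so A and B are NOT disjoint.

Yes — A and B share the element(s) of A ∩ B = {17, 21, 24}, so they are not disjoint


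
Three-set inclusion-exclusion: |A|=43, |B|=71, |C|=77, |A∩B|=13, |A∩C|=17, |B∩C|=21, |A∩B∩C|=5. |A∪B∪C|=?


|A∪B∪C| = |A|+|B|+|C| - |A∩B|-|A∩C|-|B∩C| + |A∩B∩C|
= 43+71+77 - 13-17-21 + 5
= 191 - 51 + 5
= 145

|A ∪ B ∪ C| = 145


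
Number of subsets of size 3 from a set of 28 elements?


C(n,k) = n! / (k!(n-k)!)
C(28,3) = 28! / (3!25!)
= 3276

C(28,3) = 3276


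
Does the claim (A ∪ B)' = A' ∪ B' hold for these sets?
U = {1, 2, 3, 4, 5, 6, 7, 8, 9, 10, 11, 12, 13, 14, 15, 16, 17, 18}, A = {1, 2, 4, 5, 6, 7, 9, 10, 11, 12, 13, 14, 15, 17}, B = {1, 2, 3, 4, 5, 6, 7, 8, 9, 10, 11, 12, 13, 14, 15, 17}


LHS: A ∪ B = {1, 2, 3, 4, 5, 6, 7, 8, 9, 10, 11, 12, 13, 14, 15, 17}
(A ∪ B)' = U \ (A ∪ B) = {16, 18}
A' = {3, 8, 16, 18}, B' = {16, 18}
Claimed RHS: A' ∪ B' = {3, 8, 16, 18}
Identity is INVALID: LHS = {16, 18} but the RHS claimed here equals {3, 8, 16, 18}. The correct form is (A ∪ B)' = A' ∩ B'.

Identity is invalid: (A ∪ B)' = {16, 18} but A' ∪ B' = {3, 8, 16, 18}. The correct De Morgan law is (A ∪ B)' = A' ∩ B'.


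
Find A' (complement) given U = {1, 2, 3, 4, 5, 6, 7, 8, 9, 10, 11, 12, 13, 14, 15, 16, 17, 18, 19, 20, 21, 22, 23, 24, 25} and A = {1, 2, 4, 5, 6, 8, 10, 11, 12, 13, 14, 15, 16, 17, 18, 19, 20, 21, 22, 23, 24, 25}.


Aᶜ = U \ A = elements in U but not in A
U = {1, 2, 3, 4, 5, 6, 7, 8, 9, 10, 11, 12, 13, 14, 15, 16, 17, 18, 19, 20, 21, 22, 23, 24, 25}
A = {1, 2, 4, 5, 6, 8, 10, 11, 12, 13, 14, 15, 16, 17, 18, 19, 20, 21, 22, 23, 24, 25}
Aᶜ = {3, 7, 9}

Aᶜ = {3, 7, 9}


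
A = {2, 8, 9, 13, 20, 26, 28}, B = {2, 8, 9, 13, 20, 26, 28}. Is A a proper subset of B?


A ⊂ B requires: A ⊆ B AND A ≠ B.
A ⊆ B? Yes
A = B? Yes
A = B, so A is not a PROPER subset.

No, A is not a proper subset of B


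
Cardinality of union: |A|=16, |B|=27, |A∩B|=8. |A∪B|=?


|A ∪ B| = |A| + |B| - |A ∩ B|
= 16 + 27 - 8
= 35

|A ∪ B| = 35


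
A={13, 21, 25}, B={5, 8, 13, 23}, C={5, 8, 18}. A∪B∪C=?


A ∪ B = {5, 8, 13, 21, 23, 25}
(A ∪ B) ∪ C = {5, 8, 13, 18, 21, 23, 25}

A ∪ B ∪ C = {5, 8, 13, 18, 21, 23, 25}


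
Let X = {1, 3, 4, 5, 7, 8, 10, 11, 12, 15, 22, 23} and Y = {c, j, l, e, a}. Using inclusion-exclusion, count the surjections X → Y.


n = |X| = 12, k = |Y| = 5. Surjections via inclusion-exclusion:
S(n,k) = Σ(-1)^i × C(k,i) × (k-i)^n, i=0 to k
i=0: (-1)^0×C(5,0)×5^12 = 244140625
i=1: (-1)^1×C(5,1)×4^12 = -83886080
i=2: (-1)^2×C(5,2)×3^12 = 5314410
i=3: (-1)^3×C(5,3)×2^12 = -40960
i=4: (-1)^4×C(5,4)×1^12 = 5
i=5: (-1)^5×C(5,5)×0^12 = 0
Total = 165528000

Number of surjections = 165528000


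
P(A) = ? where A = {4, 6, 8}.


|A| = 3, so |P(A)| = 2^3 = 8
Enumerate subsets by cardinality (0 to 3):
∅, {4}, {6}, {8}, {4, 6}, {4, 8}, {6, 8}, {4, 6, 8}

P(A) has 8 subsets: ∅, {4}, {6}, {8}, {4, 6}, {4, 8}, {6, 8}, {4, 6, 8}


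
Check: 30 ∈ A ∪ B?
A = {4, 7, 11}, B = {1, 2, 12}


A = {4, 7, 11}, B = {1, 2, 12}
A ∪ B = all elements in A or B
A ∪ B = {1, 2, 4, 7, 11, 12}
Checking if 30 ∈ A ∪ B
30 is not in A ∪ B → False

30 ∉ A ∪ B


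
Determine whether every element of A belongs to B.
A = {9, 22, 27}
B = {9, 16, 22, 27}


A ⊆ B means every element of A is in B.
All elements of A are in B.
So A ⊆ B.

Yes, A ⊆ B


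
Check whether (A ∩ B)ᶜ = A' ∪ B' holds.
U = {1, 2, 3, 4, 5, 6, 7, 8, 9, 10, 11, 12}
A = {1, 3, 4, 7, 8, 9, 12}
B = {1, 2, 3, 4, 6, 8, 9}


LHS: A ∩ B = {1, 3, 4, 8, 9}
(A ∩ B)' = U \ (A ∩ B) = {2, 5, 6, 7, 10, 11, 12}
A' = {2, 5, 6, 10, 11}, B' = {5, 7, 10, 11, 12}
Claimed RHS: A' ∪ B' = {2, 5, 6, 7, 10, 11, 12}
Identity is VALID: LHS = RHS = {2, 5, 6, 7, 10, 11, 12} ✓

Identity is valid. (A ∩ B)' = A' ∪ B' = {2, 5, 6, 7, 10, 11, 12}


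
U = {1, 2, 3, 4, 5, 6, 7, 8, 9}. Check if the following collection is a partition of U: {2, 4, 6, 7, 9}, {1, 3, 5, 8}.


A partition requires: (1) non-empty parts, (2) pairwise disjoint, (3) union = U
Parts: {2, 4, 6, 7, 9}, {1, 3, 5, 8}
Union of parts: {1, 2, 3, 4, 5, 6, 7, 8, 9}
U = {1, 2, 3, 4, 5, 6, 7, 8, 9}
All non-empty? True
Pairwise disjoint? True
Covers U? True

Yes, valid partition


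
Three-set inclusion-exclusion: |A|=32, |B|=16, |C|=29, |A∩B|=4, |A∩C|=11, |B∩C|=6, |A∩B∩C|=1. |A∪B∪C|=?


|A∪B∪C| = |A|+|B|+|C| - |A∩B|-|A∩C|-|B∩C| + |A∩B∩C|
= 32+16+29 - 4-11-6 + 1
= 77 - 21 + 1
= 57

|A ∪ B ∪ C| = 57


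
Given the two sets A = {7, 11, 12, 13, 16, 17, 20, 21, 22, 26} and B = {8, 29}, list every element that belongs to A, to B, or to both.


A ∪ B = all elements in A or B (or both)
A = {7, 11, 12, 13, 16, 17, 20, 21, 22, 26}
B = {8, 29}
A ∪ B = {7, 8, 11, 12, 13, 16, 17, 20, 21, 22, 26, 29}

A ∪ B = {7, 8, 11, 12, 13, 16, 17, 20, 21, 22, 26, 29}


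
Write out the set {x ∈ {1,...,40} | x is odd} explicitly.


Checking each candidate:
Condition: odd numbers in {1,...,40}
Result = {1, 3, 5, 7, 9, 11, 13, 15, 17, 19, 21, 23, 25, 27, 29, 31, 33, 35, 37, 39}

{1, 3, 5, 7, 9, 11, 13, 15, 17, 19, 21, 23, 25, 27, 29, 31, 33, 35, 37, 39}


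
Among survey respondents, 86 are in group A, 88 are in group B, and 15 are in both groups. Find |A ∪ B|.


|A ∪ B| = |A| + |B| - |A ∩ B|
= 86 + 88 - 15
= 159

|A ∪ B| = 159


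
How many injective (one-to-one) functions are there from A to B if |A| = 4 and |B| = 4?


An injection sends each of |A| = 4 inputs to a distinct output in B.
# injections = |B|·(|B|-1)·…·(|B|-|A|+1) = 4! / (4 - 4)!
= 4 × 3 × 2 × 1
= 24

Number of injections = 24


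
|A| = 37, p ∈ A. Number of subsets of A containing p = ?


Subsets of A containing p correspond to subsets of A \ {p}, which has 36 elements.
Count = 2^(n-1) = 2^36
= 68719476736

Number of subsets containing p = 68719476736


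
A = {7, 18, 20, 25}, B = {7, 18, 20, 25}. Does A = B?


Two sets are equal iff they have exactly the same elements.
A = {7, 18, 20, 25}
B = {7, 18, 20, 25}
Same elements → A = B

Yes, A = B


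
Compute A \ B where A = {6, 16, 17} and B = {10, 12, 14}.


A \ B = elements in A but not in B
A = {6, 16, 17}
B = {10, 12, 14}
Remove from A any elements in B
A \ B = {6, 16, 17}

A \ B = {6, 16, 17}


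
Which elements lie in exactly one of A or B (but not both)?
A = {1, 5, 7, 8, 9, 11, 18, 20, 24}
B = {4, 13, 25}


A △ B = (A \ B) ∪ (B \ A) = elements in exactly one of A or B
A \ B = {1, 5, 7, 8, 9, 11, 18, 20, 24}
B \ A = {4, 13, 25}
A △ B = {1, 4, 5, 7, 8, 9, 11, 13, 18, 20, 24, 25}

A △ B = {1, 4, 5, 7, 8, 9, 11, 13, 18, 20, 24, 25}


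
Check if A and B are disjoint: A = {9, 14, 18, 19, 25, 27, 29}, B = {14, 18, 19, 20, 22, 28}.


Disjoint means A ∩ B = ∅.
A ∩ B = {14, 18, 19}
A ∩ B ≠ ∅, so A and B are NOT disjoint.

No, A and B are not disjoint (A ∩ B = {14, 18, 19})


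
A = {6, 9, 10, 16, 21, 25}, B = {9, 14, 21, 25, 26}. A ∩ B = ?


A ∩ B = elements in both A and B
A = {6, 9, 10, 16, 21, 25}
B = {9, 14, 21, 25, 26}
A ∩ B = {9, 21, 25}

A ∩ B = {9, 21, 25}


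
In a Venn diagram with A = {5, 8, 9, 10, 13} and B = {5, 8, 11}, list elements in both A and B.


A = {5, 8, 9, 10, 13}
B = {5, 8, 11}
Region: in both A and B
Elements: {5, 8}

Elements in both A and B: {5, 8}


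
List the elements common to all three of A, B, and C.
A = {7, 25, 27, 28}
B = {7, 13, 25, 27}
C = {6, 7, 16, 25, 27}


A ∩ B = {7, 25, 27}
(A ∩ B) ∩ C = {7, 25, 27}

A ∩ B ∩ C = {7, 25, 27}


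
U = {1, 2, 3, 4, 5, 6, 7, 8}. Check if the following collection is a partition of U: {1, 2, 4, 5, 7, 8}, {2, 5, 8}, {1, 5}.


A partition requires: (1) non-empty parts, (2) pairwise disjoint, (3) union = U
Parts: {1, 2, 4, 5, 7, 8}, {2, 5, 8}, {1, 5}
Union of parts: {1, 2, 4, 5, 7, 8}
U = {1, 2, 3, 4, 5, 6, 7, 8}
All non-empty? True
Pairwise disjoint? False
Covers U? False

No, not a valid partition


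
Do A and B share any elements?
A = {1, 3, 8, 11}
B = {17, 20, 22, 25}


Disjoint means A ∩ B = ∅.
A ∩ B = ∅
A ∩ B = ∅, so A and B are disjoint.

No — A and B share no elements (A ∩ B = ∅), so they are disjoint


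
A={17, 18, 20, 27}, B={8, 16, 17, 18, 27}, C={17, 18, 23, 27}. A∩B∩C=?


A ∩ B = {17, 18, 27}
(A ∩ B) ∩ C = {17, 18, 27}

A ∩ B ∩ C = {17, 18, 27}


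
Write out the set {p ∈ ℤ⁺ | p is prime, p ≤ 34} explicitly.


Checking each candidate:
Condition: primes ≤ 34
Result = {2, 3, 5, 7, 11, 13, 17, 19, 23, 29, 31}

{2, 3, 5, 7, 11, 13, 17, 19, 23, 29, 31}


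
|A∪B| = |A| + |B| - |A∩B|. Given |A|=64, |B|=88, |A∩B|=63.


|A ∪ B| = |A| + |B| - |A ∩ B|
= 64 + 88 - 63
= 89

|A ∪ B| = 89


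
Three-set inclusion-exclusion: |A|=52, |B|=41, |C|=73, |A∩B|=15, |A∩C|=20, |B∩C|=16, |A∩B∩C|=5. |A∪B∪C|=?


|A∪B∪C| = |A|+|B|+|C| - |A∩B|-|A∩C|-|B∩C| + |A∩B∩C|
= 52+41+73 - 15-20-16 + 5
= 166 - 51 + 5
= 120

|A ∪ B ∪ C| = 120


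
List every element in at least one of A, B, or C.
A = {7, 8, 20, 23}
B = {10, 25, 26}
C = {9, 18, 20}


A ∪ B = {7, 8, 10, 20, 23, 25, 26}
(A ∪ B) ∪ C = {7, 8, 9, 10, 18, 20, 23, 25, 26}

A ∪ B ∪ C = {7, 8, 9, 10, 18, 20, 23, 25, 26}


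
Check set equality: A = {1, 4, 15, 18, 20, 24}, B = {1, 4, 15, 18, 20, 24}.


Two sets are equal iff they have exactly the same elements.
A = {1, 4, 15, 18, 20, 24}
B = {1, 4, 15, 18, 20, 24}
Same elements → A = B

Yes, A = B


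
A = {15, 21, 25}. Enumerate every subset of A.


|A| = 3, so |P(A)| = 2^3 = 8
Enumerate subsets by cardinality (0 to 3):
∅, {15}, {21}, {25}, {15, 21}, {15, 25}, {21, 25}, {15, 21, 25}

P(A) has 8 subsets: ∅, {15}, {21}, {25}, {15, 21}, {15, 25}, {21, 25}, {15, 21, 25}


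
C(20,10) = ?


C(n,k) = n! / (k!(n-k)!)
C(20,10) = 20! / (10!10!)
= 184756

C(20,10) = 184756


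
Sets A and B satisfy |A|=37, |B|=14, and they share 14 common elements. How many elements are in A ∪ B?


|A ∪ B| = |A| + |B| - |A ∩ B|
= 37 + 14 - 14
= 37

|A ∪ B| = 37


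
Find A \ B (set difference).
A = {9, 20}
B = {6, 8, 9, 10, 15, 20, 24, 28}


A \ B = elements in A but not in B
A = {9, 20}
B = {6, 8, 9, 10, 15, 20, 24, 28}
Remove from A any elements in B
A \ B = ∅

A \ B = ∅


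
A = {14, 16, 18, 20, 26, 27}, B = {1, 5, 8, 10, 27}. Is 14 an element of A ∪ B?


A = {14, 16, 18, 20, 26, 27}, B = {1, 5, 8, 10, 27}
A ∪ B = all elements in A or B
A ∪ B = {1, 5, 8, 10, 14, 16, 18, 20, 26, 27}
Checking if 14 ∈ A ∪ B
14 is in A ∪ B → True

14 ∈ A ∪ B
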